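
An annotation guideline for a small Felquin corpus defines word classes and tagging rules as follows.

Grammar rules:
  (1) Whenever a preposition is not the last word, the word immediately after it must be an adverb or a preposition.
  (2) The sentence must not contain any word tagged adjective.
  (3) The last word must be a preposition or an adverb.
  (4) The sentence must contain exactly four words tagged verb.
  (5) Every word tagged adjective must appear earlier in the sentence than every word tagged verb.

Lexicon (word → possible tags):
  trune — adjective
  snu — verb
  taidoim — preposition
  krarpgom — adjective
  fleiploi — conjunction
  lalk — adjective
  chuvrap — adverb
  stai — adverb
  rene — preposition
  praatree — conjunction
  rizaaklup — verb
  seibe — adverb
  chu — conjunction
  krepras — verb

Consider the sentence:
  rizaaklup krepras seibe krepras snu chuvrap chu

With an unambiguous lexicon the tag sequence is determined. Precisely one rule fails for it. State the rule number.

Fixed tagging: verb verb adverb verb verb adverb conjunction.
Checking each rule: R1 ok, R2 ok, R3 fails, R4 ok, R5 ok.
Only rule 3 fails.

3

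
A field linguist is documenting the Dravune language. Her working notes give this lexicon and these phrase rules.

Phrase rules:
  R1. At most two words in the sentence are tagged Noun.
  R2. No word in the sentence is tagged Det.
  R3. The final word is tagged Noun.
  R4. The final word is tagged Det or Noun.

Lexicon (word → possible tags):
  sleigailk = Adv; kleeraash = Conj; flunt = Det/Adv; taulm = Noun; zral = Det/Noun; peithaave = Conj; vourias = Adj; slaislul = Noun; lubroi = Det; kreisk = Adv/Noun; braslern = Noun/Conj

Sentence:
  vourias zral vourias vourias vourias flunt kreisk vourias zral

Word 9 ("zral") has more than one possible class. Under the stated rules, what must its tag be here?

Noun

Candidates per position — 1:vourias {Adj}; 2:zral {Det,Noun}; 3:vourias {Adj}; 4:vourias {Adj}; 5:vourias {Adj}; 6:flunt {Det,Adv}; 7:kreisk {Adv,Noun}; 8:vourias {Adj}; 9:zral {Det,Noun}.
At position 2, choosing Det makes rule 2 impossible to satisfy; hence Noun.
At position 6, choosing Det makes rule 2 impossible to satisfy; hence Adv.
At position 9, choosing Det makes rule 2 impossible to satisfy; hence Noun.
At position 7, choosing Noun makes rule 1 impossible to satisfy; hence Adv.
That leaves exactly one tagging: Adj Noun Adj Adj Adj Adv Adv Adj Noun.
Check: rule 1 ok; rule 2 ok; rule 3 ok; rule 4 ok.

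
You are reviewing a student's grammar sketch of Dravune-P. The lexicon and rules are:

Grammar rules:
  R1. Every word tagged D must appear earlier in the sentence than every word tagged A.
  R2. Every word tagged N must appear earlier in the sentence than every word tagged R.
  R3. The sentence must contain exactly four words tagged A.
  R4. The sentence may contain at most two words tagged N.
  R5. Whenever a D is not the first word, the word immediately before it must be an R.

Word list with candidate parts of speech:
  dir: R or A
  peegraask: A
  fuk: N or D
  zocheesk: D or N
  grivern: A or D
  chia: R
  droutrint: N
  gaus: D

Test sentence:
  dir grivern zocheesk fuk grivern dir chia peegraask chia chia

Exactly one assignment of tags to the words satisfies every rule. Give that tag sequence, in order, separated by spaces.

Candidates per position — 1:dir {R,A}; 2:grivern {A,D}; 3:zocheesk {D,N}; 4:fuk {N,D}; 5:grivern {A,D}; 6:dir {R,A}; 7:chia {R}; 8:peegraask {A}; 9:chia {R}; 10:chia {R}.
Position 3: tagging it D would leave rule 5 unsatisfiable, so it must be N.
Position 4: tagging it D would leave rule 5 unsatisfiable, so it must be N.
Position 5: tagging it D would leave rule 5 unsatisfiable, so it must be A.
Position 1: tagging it R would leave rule 2 unsatisfiable, so it must be A.
Position 2: tagging it D would leave rule 1 unsatisfiable, so it must be A.
Position 6: tagging it A would leave rule 3 unsatisfiable, so it must be R.
The unique satisfying tagging is: A A N N A R R A R R.
Rule-by-rule: rule 1 ok; rule 2 ok; rule 3 ok; rule 4 ok; rule 5 ok.

A A N N A R R A R R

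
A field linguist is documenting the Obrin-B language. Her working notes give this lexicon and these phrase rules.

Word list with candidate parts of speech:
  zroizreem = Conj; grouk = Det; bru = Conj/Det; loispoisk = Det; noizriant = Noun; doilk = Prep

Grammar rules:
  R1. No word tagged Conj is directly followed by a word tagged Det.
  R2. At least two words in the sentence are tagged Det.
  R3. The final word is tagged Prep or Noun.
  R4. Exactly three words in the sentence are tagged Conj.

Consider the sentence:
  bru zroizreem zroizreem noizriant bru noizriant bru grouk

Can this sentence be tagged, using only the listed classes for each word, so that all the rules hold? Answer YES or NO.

NO

Candidates per position — 1:bru {Conj,Det}; 2:zroizreem {Conj}; 3:zroizreem {Conj}; 4:noizriant {Noun}; 5:bru {Conj,Det}; 6:noizriant {Noun}; 7:bru {Conj,Det}; 8:grouk {Det}.
Rule 3 cannot be satisfied by any choice of tags from the lexicon.
So there is no consistent tagging.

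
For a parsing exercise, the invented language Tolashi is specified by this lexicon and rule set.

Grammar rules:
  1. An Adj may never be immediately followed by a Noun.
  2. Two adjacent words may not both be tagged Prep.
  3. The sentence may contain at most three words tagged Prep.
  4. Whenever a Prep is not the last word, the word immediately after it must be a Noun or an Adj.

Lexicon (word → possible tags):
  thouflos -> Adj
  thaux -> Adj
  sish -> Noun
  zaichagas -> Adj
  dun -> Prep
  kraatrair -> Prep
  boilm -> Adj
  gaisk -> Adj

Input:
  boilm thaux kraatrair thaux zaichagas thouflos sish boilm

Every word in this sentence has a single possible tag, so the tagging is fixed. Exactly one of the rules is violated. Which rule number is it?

1

Fixed tagging: Adj Adj Prep Adj Adj Adj Noun Adj.
Applying the rules: R1 fail, R2 pass, R3 pass, R4 pass.
Only rule 1 fails.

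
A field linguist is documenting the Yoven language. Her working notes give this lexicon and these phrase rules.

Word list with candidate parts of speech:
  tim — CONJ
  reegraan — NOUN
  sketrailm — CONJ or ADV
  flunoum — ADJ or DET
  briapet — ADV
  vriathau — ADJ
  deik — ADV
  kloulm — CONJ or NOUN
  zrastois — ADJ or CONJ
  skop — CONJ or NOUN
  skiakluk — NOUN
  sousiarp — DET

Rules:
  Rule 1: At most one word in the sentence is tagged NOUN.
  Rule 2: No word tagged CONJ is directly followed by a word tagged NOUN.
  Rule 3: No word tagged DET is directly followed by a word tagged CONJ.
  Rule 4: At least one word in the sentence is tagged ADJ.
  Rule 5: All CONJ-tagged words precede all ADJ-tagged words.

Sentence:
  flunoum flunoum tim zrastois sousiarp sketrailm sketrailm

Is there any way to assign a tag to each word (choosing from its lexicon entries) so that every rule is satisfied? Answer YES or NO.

Candidates per position — 1:flunoum {ADJ,DET}; 2:flunoum {ADJ,DET}; 3:tim {CONJ}; 4:zrastois {ADJ,CONJ}; 5:sousiarp {DET}; 6:sketrailm {CONJ,ADV}; 7:sketrailm {CONJ,ADV}.
Every candidate sequence violates at least one rule; no consistent tagging exists.

NO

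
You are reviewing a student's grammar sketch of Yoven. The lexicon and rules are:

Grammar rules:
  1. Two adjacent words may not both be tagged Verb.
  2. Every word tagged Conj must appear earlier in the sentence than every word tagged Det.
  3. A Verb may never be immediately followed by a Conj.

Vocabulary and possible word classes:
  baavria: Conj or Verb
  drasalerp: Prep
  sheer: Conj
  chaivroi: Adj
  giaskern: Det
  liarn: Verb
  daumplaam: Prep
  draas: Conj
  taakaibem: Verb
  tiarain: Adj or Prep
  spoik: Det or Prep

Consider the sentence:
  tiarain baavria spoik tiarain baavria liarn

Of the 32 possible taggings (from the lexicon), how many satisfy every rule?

Candidates per position — 1:tiarain {Adj,Prep}; 2:baavria {Conj,Verb}; 3:spoik {Det,Prep}; 4:tiarain {Adj,Prep}; 5:baavria {Conj,Verb}; 6:liarn {Verb}.
There are 32 candidate sequences in total.
Checking each against the rules leaves 8 sequences.
Count = 8.

8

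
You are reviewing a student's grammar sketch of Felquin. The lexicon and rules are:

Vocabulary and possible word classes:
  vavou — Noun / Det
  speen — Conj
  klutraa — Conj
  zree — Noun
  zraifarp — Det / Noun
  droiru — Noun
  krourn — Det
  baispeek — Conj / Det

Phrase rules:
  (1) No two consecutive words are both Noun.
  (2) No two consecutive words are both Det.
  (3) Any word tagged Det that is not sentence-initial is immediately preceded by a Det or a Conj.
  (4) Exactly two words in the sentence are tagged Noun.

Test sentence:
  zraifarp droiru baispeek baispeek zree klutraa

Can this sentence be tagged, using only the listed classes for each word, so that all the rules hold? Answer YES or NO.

YES

Candidates per position — 1:zraifarp {Det,Noun}; 2:droiru {Noun}; 3:baispeek {Conj,Det}; 4:baispeek {Conj,Det}; 5:zree {Noun}; 6:klutraa {Conj}.
One satisfying assignment: Det Noun Conj Det Noun Conj.
Rule-by-rule: rule 1 ✓; rule 2 ✓; rule 3 ✓; rule 4 ✓.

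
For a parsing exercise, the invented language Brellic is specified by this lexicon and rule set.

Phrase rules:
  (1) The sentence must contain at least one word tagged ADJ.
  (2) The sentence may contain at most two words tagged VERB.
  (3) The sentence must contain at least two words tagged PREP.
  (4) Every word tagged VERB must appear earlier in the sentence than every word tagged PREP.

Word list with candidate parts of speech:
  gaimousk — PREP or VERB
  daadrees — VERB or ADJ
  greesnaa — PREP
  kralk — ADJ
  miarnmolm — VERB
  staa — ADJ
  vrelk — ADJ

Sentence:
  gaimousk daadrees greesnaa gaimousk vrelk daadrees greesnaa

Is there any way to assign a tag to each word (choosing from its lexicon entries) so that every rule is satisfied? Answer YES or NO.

YES

Candidates per position — 1:gaimousk {PREP,VERB}; 2:daadrees {VERB,ADJ}; 3:greesnaa {PREP}; 4:gaimousk {PREP,VERB}; 5:vrelk {ADJ}; 6:daadrees {VERB,ADJ}; 7:greesnaa {PREP}.
One satisfying assignment: VERB ADJ PREP PREP ADJ ADJ PREP.
Verifying each rule — rule 1 ✓; rule 2 ✓; rule 3 ✓; rule 4 ✓.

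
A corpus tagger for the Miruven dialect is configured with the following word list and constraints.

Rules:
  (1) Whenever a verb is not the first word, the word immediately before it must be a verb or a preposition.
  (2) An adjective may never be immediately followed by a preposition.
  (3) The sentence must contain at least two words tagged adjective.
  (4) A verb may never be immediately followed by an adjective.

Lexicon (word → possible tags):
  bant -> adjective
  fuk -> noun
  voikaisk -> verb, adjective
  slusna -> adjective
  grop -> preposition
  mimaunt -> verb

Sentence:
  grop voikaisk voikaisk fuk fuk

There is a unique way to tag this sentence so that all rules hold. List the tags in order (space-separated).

preposition adjective adjective noun noun

Candidates per position — 1:grop {preposition}; 2:voikaisk {verb,adjective}; 3:voikaisk {verb,adjective}; 4:fuk {noun}; 5:fuk {noun}.
At position 2, choosing verb makes rule 3 impossible to satisfy; hence adjective.
At position 3, choosing verb makes rule 1 impossible to satisfy; hence adjective.
So the tagging must be: preposition adjective adjective noun noun.
Verifying each rule — rule 1 holds; rule 2 holds; rule 3 holds; rule 4 holds.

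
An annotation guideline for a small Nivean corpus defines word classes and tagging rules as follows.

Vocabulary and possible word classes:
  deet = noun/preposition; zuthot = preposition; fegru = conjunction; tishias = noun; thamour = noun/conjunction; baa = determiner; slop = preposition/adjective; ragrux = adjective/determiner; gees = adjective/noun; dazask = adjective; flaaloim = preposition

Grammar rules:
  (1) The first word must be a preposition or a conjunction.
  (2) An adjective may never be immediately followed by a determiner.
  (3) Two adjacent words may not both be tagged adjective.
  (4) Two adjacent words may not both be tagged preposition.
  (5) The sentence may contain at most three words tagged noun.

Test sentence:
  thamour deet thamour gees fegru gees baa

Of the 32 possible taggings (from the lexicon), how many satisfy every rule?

7

Candidates per position — 1:thamour {noun,conjunction}; 2:deet {noun,preposition}; 3:thamour {noun,conjunction}; 4:gees {adjective,noun}; 5:fegru {conjunction}; 6:gees {adjective,noun}; 7:baa {determiner}.
There are 32 candidate sequences in total.
Checking each against the rules leaves 7 sequences.
Count = 7.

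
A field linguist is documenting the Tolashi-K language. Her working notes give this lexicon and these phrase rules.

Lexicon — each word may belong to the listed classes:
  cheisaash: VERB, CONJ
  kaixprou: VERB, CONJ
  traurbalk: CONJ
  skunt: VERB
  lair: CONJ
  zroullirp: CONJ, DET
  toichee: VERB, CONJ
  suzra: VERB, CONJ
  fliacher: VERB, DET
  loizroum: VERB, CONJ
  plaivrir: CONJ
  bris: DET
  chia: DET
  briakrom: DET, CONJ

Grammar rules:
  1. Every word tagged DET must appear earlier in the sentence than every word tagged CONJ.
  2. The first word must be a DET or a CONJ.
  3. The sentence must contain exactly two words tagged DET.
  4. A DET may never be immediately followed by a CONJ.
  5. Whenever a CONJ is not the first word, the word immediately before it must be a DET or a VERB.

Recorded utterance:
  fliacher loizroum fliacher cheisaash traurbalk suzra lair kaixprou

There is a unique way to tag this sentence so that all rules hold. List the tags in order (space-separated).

Candidates per position — 1:fliacher {VERB,DET}; 2:loizroum {VERB,CONJ}; 3:fliacher {VERB,DET}; 4:cheisaash {VERB,CONJ}; 5:traurbalk {CONJ}; 6:suzra {VERB,CONJ}; 7:lair {CONJ}; 8:kaixprou {VERB,CONJ}.
Position 1: tagging it VERB would leave rule 2 unsatisfiable, so it must be DET.
Position 2: tagging it CONJ would leave rule 4 unsatisfiable, so it must be VERB.
Position 3: tagging it VERB would leave rule 3 unsatisfiable, so it must be DET.
Position 4: tagging it CONJ would leave rule 4 unsatisfiable, so it must be VERB.
Position 6: tagging it CONJ would leave rule 5 unsatisfiable, so it must be VERB.
Position 8: tagging it CONJ would leave rule 5 unsatisfiable, so it must be VERB.
The only consistent sequence is: DET VERB DET VERB CONJ VERB CONJ VERB.
Check: rule 1 ok; rule 2 ok; rule 3 ok; rule 4 ok; rule 5 ok.

DET VERB DET VERB CONJ VERB CONJ VERB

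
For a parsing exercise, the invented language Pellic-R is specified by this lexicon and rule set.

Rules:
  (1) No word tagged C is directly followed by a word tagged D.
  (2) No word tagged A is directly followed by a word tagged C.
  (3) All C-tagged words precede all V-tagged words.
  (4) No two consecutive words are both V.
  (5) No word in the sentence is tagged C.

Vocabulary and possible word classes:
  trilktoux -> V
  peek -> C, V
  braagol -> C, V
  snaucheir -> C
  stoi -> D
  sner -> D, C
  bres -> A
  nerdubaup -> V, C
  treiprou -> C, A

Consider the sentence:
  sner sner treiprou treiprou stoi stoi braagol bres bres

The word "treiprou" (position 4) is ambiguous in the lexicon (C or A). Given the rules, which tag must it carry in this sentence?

Candidates per position — 1:sner {D,C}; 2:sner {D,C}; 3:treiprou {C,A}; 4:treiprou {C,A}; 5:stoi {D}; 6:stoi {D}; 7:braagol {C,V}; 8:bres {A}; 9:bres {A}.
Word 1 cannot be C — rule 5 would then fail for every completion. It is D.
Word 2 cannot be C — rule 5 would then fail for every completion. It is D.
Word 3 cannot be C — rule 5 would then fail for every completion. It is A.
Word 4 cannot be C — rule 1 would then fail for every completion. It is A.
Word 7 cannot be C — rule 5 would then fail for every completion. It is V.
So the tagging must be: D D A A D D V A A.
Checking: rule 1 holds; rule 2 holds; rule 3 holds; rule 4 holds; rule 5 holds.

A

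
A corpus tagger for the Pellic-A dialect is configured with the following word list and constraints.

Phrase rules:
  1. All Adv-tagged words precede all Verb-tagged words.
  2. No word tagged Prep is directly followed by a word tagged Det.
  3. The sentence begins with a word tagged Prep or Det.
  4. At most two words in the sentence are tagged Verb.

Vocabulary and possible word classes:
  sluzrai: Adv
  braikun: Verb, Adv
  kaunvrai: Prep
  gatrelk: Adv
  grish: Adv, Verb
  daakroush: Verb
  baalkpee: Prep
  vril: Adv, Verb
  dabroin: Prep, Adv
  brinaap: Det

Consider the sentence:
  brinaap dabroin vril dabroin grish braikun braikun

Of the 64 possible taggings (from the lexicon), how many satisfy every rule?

Candidates per position — 1:brinaap {Det}; 2:dabroin {Prep,Adv}; 3:vril {Adv,Verb}; 4:dabroin {Prep,Adv}; 5:grish {Adv,Verb}; 6:braikun {Verb,Adv}; 7:braikun {Verb,Adv}.
There are 64 candidate sequences in total.
Checking each against the rules leaves 12 sequences.
Count = 12.

12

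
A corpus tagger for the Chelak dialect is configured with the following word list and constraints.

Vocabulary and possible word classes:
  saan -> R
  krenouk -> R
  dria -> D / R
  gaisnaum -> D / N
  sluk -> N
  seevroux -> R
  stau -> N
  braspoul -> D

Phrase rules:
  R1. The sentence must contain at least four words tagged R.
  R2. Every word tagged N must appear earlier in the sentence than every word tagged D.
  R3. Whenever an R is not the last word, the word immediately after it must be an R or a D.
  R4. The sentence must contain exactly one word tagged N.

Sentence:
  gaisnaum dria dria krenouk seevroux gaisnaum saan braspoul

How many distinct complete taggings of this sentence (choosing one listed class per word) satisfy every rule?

Candidates per position — 1:gaisnaum {D,N}; 2:dria {D,R}; 3:dria {D,R}; 4:krenouk {R}; 5:seevroux {R}; 6:gaisnaum {D,N}; 7:saan {R}; 8:braspoul {D}.
There are 16 candidate sequences in total.
The sequences that satisfy every rule: N D R R R D R D; N R D R R D R D; N R R R R D R D.
Count = 3.

3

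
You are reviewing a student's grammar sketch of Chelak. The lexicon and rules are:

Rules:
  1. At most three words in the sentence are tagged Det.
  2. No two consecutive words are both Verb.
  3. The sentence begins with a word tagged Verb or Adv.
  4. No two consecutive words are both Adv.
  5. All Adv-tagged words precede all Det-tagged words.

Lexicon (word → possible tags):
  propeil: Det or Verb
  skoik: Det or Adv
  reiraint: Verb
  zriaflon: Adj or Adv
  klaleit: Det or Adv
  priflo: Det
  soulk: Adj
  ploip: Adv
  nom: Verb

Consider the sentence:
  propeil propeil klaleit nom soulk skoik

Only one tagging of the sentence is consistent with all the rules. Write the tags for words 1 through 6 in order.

Candidates per position — 1:propeil {Det,Verb}; 2:propeil {Det,Verb}; 3:klaleit {Det,Adv}; 4:nom {Verb}; 5:soulk {Adj}; 6:skoik {Det,Adv}.
Position 1: tagging it Det would leave rule 3 unsatisfiable, so it must be Verb.
Position 2: tagging it Verb would leave rule 2 unsatisfiable, so it must be Det.
Position 3: tagging it Adv would leave rule 5 unsatisfiable, so it must be Det.
Position 6: tagging it Adv would leave rule 5 unsatisfiable, so it must be Det.
That leaves exactly one tagging: Verb Det Det Verb Adj Det.
Check: rule 1 ✓; rule 2 ✓; rule 3 ✓; rule 4 ✓; rule 5 ✓.

Verb Det Det Verb Adj Det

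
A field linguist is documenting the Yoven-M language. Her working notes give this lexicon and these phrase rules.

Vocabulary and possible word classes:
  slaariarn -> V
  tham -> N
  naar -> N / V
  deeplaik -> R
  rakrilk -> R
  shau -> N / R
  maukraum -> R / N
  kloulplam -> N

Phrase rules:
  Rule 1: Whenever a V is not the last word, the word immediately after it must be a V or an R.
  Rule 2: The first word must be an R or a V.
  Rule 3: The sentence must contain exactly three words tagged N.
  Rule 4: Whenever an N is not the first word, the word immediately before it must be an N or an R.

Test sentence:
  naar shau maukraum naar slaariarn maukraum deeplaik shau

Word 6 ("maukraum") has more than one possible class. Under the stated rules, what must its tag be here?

Candidates per position — 1:naar {N,V}; 2:shau {N,R}; 3:maukraum {R,N}; 4:naar {N,V}; 5:slaariarn {V}; 6:maukraum {R,N}; 7:deeplaik {R}; 8:shau {N,R}.
Word 1 cannot be N — rule 2 would then fail for every completion. It is V.
Word 2 cannot be N — rule 1 would then fail for every completion. It is R.
Word 6 cannot be N — rule 1 would then fail for every completion. It is R.
Word 8 cannot be R — rule 3 would then fail for every completion. It is N.
Word 3 cannot be R — rule 3 would then fail for every completion. It is N.
Word 4 cannot be V — rule 3 would then fail for every completion. It is N.
The unique satisfying tagging is: V R N N V R R N.
Check: rule 1 ok; rule 2 ok; rule 3 ok; rule 4 ok.

R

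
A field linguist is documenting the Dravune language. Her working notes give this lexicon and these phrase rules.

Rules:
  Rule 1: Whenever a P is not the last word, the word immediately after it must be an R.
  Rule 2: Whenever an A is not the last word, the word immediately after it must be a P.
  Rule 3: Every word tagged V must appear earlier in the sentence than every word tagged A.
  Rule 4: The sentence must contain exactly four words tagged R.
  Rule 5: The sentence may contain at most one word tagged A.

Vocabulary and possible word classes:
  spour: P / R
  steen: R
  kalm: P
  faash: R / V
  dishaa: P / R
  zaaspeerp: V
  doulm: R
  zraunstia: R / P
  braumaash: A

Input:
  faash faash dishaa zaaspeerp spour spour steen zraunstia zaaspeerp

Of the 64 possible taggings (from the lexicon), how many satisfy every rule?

2

Candidates per position — 1:faash {R,V}; 2:faash {R,V}; 3:dishaa {P,R}; 4:zaaspeerp {V}; 5:spour {P,R}; 6:spour {P,R}; 7:steen {R}; 8:zraunstia {R,P}; 9:zaaspeerp {V}.
There are 64 candidate sequences in total.
The sequences that satisfy every rule: V V R V P R R R V; V V R V R P R R V.
Count = 2.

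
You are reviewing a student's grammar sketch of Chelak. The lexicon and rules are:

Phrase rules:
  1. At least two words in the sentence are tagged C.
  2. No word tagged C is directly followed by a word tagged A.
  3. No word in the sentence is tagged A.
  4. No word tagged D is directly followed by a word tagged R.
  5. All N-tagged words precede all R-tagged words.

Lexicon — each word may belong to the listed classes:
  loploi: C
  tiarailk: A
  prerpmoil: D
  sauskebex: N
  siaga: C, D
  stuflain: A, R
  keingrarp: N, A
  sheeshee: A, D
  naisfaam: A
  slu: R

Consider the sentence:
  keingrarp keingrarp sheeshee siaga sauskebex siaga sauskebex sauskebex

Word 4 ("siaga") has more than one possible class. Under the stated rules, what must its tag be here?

Candidates per position — 1:keingrarp {N,A}; 2:keingrarp {N,A}; 3:sheeshee {A,D}; 4:siaga {C,D}; 5:sauskebex {N}; 6:siaga {C,D}; 7:sauskebex {N}; 8:sauskebex {N}.
At position 1, choosing A makes rule 3 impossible to satisfy; hence N.
At position 2, choosing A makes rule 3 impossible to satisfy; hence N.
At position 3, choosing A makes rule 3 impossible to satisfy; hence D.
At position 4, choosing D makes rule 1 impossible to satisfy; hence C.
At position 6, choosing D makes rule 1 impossible to satisfy; hence C.
So the tagging must be: N N D C N C N N.
Checking: rule 1 satisfied; rule 2 satisfied; rule 3 satisfied; rule 4 satisfied; rule 5 satisfied.

C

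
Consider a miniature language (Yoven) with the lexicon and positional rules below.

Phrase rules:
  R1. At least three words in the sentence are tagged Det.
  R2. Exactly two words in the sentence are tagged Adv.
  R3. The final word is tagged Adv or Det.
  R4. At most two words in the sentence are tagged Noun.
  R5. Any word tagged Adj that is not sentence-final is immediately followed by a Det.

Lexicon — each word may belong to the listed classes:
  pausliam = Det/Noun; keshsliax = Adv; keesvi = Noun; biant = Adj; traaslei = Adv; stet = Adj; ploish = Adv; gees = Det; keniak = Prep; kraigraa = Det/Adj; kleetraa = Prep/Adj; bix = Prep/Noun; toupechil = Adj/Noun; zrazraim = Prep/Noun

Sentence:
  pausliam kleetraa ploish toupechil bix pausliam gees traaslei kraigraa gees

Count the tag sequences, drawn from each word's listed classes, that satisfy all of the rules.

Candidates per position — 1:pausliam {Det,Noun}; 2:kleetraa {Prep,Adj}; 3:ploish {Adv}; 4:toupechil {Adj,Noun}; 5:bix {Prep,Noun}; 6:pausliam {Det,Noun}; 7:gees {Det}; 8:traaslei {Adv}; 9:kraigraa {Det,Adj}; 10:gees {Det}.
There are 64 candidate sequences in total.
Checking each against the rules leaves 8 sequences.
Count = 8.

8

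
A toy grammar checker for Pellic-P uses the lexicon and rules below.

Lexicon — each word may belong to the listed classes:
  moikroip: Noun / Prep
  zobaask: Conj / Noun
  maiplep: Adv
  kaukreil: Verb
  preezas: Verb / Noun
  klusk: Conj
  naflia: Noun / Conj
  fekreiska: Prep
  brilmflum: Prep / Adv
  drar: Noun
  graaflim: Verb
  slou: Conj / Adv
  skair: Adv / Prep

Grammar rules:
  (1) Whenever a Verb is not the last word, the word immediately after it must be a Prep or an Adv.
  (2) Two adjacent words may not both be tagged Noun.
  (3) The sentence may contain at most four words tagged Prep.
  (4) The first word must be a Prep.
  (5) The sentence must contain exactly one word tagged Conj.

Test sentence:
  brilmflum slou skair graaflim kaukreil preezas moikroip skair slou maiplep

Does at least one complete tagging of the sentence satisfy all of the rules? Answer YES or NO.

NO

Candidates per position — 1:brilmflum {Prep,Adv}; 2:slou {Conj,Adv}; 3:skair {Adv,Prep}; 4:graaflim {Verb}; 5:kaukreil {Verb}; 6:preezas {Verb,Noun}; 7:moikroip {Noun,Prep}; 8:skair {Adv,Prep}; 9:slou {Conj,Adv}; 10:maiplep {Adv}.
Rule 1 cannot be satisfied by any choice of tags from the lexicon.
So there is no consistent tagging.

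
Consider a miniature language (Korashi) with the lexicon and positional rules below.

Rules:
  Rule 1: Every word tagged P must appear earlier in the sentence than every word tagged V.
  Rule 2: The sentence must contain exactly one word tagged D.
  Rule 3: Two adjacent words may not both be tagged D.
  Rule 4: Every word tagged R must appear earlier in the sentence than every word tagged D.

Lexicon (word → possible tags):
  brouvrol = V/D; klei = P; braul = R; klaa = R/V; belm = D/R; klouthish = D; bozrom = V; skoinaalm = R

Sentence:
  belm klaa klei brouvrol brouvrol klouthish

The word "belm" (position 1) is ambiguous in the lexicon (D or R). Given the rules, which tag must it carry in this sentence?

Candidates per position — 1:belm {D,R}; 2:klaa {R,V}; 3:klei {P}; 4:brouvrol {V,D}; 5:brouvrol {V,D}; 6:klouthish {D}.
Position 1: tagging it D would leave rule 2 unsatisfiable, so it must be R.
Position 2: tagging it V would leave rule 1 unsatisfiable, so it must be R.
Position 4: tagging it D would leave rule 2 unsatisfiable, so it must be V.
Position 5: tagging it D would leave rule 2 unsatisfiable, so it must be V.
The unique satisfying tagging is: R R P V V D.
Rule-by-rule: rule 1 satisfied; rule 2 satisfied; rule 3 satisfied; rule 4 satisfied.

R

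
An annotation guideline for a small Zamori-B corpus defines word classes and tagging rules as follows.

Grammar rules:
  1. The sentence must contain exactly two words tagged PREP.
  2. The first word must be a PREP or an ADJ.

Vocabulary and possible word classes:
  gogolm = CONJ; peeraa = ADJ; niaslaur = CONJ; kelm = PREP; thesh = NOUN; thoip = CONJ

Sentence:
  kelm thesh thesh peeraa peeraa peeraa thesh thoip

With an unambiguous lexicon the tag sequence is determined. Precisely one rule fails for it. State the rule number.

Fixed tagging: PREP NOUN NOUN ADJ ADJ ADJ NOUN CONJ.
Rule check: R1 violated, R2 holds.
Only rule 1 fails.

1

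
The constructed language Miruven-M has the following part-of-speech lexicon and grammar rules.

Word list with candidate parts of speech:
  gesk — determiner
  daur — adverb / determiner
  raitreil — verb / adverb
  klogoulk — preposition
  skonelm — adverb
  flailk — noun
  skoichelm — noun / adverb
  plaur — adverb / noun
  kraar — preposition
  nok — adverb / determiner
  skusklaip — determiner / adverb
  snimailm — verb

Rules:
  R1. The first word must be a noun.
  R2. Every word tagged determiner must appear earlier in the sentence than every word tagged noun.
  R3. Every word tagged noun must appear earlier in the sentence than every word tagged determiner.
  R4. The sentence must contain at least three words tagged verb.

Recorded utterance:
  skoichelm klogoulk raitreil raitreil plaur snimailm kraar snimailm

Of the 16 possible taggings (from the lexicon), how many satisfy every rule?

6

Candidates per position — 1:skoichelm {noun,adverb}; 2:klogoulk {preposition}; 3:raitreil {verb,adverb}; 4:raitreil {verb,adverb}; 5:plaur {adverb,noun}; 6:snimailm {verb}; 7:kraar {preposition}; 8:snimailm {verb}.
There are 16 candidate sequences in total.
Checking each against the rules leaves 6 sequences.
Count = 6.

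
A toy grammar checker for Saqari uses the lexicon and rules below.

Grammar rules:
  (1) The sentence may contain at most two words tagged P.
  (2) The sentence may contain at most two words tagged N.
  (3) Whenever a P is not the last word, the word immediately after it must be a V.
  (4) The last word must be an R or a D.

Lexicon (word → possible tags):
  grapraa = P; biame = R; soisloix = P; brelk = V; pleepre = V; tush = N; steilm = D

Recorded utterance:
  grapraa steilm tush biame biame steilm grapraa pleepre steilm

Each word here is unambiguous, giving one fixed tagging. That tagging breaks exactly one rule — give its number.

Fixed tagging: P D N R R D P V D.
Checking each rule: R1 ✓, R2 ✓, R3 ✗, R4 ✓.
Only rule 3 fails.

3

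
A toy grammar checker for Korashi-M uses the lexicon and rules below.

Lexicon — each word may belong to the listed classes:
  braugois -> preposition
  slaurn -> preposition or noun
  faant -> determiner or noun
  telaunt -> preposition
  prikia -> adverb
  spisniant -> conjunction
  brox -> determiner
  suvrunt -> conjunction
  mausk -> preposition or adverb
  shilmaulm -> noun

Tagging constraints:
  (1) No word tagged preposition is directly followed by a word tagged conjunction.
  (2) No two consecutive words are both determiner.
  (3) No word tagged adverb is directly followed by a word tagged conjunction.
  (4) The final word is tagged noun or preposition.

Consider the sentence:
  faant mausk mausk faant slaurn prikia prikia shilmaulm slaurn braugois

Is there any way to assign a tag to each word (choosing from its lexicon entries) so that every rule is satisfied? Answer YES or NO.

Candidates per position — 1:faant {determiner,noun}; 2:mausk {preposition,adverb}; 3:mausk {preposition,adverb}; 4:faant {determiner,noun}; 5:slaurn {preposition,noun}; 6:prikia {adverb}; 7:prikia {adverb}; 8:shilmaulm {noun}; 9:slaurn {preposition,noun}; 10:braugois {preposition}.
One satisfying assignment: determiner preposition preposition noun noun adverb adverb noun noun preposition.
Rule-by-rule: rule 1 holds; rule 2 holds; rule 3 holds; rule 4 holds.

YES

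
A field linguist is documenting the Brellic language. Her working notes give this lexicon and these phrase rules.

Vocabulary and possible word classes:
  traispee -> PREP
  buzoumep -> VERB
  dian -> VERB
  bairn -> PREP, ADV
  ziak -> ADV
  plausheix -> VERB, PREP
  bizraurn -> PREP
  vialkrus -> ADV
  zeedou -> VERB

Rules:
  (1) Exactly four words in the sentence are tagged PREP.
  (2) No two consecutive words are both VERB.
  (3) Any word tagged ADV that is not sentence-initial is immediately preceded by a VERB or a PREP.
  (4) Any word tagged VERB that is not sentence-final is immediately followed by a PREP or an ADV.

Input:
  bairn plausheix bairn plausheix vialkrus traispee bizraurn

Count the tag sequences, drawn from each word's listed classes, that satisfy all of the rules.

Candidates per position — 1:bairn {PREP,ADV}; 2:plausheix {VERB,PREP}; 3:bairn {PREP,ADV}; 4:plausheix {VERB,PREP}; 5:vialkrus {ADV}; 6:traispee {PREP}; 7:bizraurn {PREP}.
There are 16 candidate sequences in total.
Checking each against the rules leaves 6 sequences.
Count = 6.

6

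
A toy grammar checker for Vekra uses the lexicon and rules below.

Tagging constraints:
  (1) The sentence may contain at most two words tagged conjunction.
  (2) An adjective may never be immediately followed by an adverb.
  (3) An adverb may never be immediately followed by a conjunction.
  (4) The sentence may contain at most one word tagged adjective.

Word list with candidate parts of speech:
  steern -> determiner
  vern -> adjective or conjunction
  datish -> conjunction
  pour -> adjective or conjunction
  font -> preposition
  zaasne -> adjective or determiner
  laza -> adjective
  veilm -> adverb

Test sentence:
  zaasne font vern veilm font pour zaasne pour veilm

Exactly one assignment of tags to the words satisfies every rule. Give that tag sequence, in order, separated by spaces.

determiner preposition conjunction adverb preposition adjective determiner conjunction adverb

Candidates per position — 1:zaasne {adjective,determiner}; 2:font {preposition}; 3:vern {adjective,conjunction}; 4:veilm {adverb}; 5:font {preposition}; 6:pour {adjective,conjunction}; 7:zaasne {adjective,determiner}; 8:pour {adjective,conjunction}; 9:veilm {adverb}.
At position 3, choosing adjective makes rule 2 impossible to satisfy; hence conjunction.
At position 8, choosing adjective makes rule 2 impossible to satisfy; hence conjunction.
At position 6, choosing conjunction makes rule 1 impossible to satisfy; hence adjective.
At position 7, choosing adjective makes rule 4 impossible to satisfy; hence determiner.
At position 1, choosing adjective makes rule 4 impossible to satisfy; hence determiner.
The unique satisfying tagging is: determiner preposition conjunction adverb preposition adjective determiner conjunction adverb.
Rule-by-rule: rule 1 holds; rule 2 holds; rule 3 holds; rule 4 holds.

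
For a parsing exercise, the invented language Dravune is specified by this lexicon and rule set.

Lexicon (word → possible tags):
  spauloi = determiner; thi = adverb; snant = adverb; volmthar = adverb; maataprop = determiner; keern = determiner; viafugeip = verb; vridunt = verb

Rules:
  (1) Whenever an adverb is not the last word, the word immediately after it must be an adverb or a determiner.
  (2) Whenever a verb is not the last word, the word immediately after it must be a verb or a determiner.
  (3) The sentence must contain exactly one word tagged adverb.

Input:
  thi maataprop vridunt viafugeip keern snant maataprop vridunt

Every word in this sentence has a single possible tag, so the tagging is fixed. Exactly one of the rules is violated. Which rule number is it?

3

Fixed tagging: adverb determiner verb verb determiner adverb determiner verb.
Applying the rules: R1 holds, R2 holds, R3 violated.
Only rule 3 fails.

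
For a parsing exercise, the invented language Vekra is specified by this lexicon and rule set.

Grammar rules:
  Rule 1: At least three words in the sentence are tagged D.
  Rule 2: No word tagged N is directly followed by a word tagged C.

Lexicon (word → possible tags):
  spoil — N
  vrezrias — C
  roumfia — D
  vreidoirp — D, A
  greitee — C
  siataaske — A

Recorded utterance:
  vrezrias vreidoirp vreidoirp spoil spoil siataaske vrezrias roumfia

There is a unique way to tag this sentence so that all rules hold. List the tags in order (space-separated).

C D D N N A C D

Candidates per position — 1:vrezrias {C}; 2:vreidoirp {D,A}; 3:vreidoirp {D,A}; 4:spoil {N}; 5:spoil {N}; 6:siataaske {A}; 7:vrezrias {C}; 8:roumfia {D}.
If word 2 were A, no tagging could satisfy rule 1; so word 2 is D.
If word 3 were A, no tagging could satisfy rule 1; so word 3 is D.
So the tagging must be: C D D N N A C D.
Checking: rule 1 holds; rule 2 holds.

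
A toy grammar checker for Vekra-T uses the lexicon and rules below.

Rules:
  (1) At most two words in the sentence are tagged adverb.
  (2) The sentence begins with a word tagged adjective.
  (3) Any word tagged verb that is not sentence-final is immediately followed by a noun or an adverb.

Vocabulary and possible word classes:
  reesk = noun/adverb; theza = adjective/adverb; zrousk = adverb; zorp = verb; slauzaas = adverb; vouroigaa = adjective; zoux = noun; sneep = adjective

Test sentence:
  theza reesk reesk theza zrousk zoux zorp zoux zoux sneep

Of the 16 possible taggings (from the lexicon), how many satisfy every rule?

4

Candidates per position — 1:theza {adjective,adverb}; 2:reesk {noun,adverb}; 3:reesk {noun,adverb}; 4:theza {adjective,adverb}; 5:zrousk {adverb}; 6:zoux {noun}; 7:zorp {verb}; 8:zoux {noun}; 9:zoux {noun}; 10:sneep {adjective}.
There are 16 candidate sequences in total.
The sequences that satisfy every rule: adjective noun noun adjective adverb noun verb noun noun adjective; adjective noun noun adverb adverb noun verb noun noun adjective; adjective noun adverb adjective adverb noun verb noun noun adjective; adjective adverb noun adjective adverb noun verb noun noun adjective.
Count = 4.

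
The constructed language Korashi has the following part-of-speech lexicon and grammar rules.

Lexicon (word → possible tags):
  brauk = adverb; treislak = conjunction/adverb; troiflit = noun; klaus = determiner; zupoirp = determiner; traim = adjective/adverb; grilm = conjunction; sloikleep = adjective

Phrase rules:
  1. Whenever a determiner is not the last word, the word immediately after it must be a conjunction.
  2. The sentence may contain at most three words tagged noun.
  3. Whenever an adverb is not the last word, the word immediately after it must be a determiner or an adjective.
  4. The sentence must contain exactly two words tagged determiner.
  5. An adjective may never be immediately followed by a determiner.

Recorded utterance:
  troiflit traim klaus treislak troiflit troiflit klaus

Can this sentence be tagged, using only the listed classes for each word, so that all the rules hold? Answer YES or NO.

YES

Candidates per position — 1:troiflit {noun}; 2:traim {adjective,adverb}; 3:klaus {determiner}; 4:treislak {conjunction,adverb}; 5:troiflit {noun}; 6:troiflit {noun}; 7:klaus {determiner}.
One satisfying assignment: noun adverb determiner conjunction noun noun determiner.
Check: rule 1 ✓; rule 2 ✓; rule 3 ✓; rule 4 ✓; rule 5 ✓.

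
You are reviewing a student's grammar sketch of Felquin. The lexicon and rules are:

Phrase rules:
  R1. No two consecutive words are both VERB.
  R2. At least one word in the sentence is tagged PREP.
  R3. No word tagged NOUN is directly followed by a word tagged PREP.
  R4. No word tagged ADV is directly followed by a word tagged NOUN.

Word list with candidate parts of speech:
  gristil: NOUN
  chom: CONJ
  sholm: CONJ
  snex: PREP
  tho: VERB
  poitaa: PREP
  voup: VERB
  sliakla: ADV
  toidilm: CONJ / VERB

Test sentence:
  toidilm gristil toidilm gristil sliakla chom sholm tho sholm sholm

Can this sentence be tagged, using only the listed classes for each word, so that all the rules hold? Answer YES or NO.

Candidates per position — 1:toidilm {CONJ,VERB}; 2:gristil {NOUN}; 3:toidilm {CONJ,VERB}; 4:gristil {NOUN}; 5:sliakla {ADV}; 6:chom {CONJ}; 7:sholm {CONJ}; 8:tho {VERB}; 9:sholm {CONJ}; 10:sholm {CONJ}.
Rule 2 cannot be satisfied by any choice of tags from the lexicon.
So there is no consistent tagging.

NO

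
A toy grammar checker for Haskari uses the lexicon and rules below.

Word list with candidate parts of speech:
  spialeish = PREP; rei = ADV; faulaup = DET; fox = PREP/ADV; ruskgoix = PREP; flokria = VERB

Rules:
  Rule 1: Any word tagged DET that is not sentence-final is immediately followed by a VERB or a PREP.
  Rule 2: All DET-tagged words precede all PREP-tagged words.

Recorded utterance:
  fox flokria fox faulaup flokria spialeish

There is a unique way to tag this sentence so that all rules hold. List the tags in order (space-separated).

Candidates per position — 1:fox {PREP,ADV}; 2:flokria {VERB}; 3:fox {PREP,ADV}; 4:faulaup {DET}; 5:flokria {VERB}; 6:spialeish {PREP}.
Position 1: PREP is ruled out by rule 2; that leaves ADV.
Position 3: PREP is ruled out by rule 2; that leaves ADV.
So the tagging must be: ADV VERB ADV DET VERB PREP.
Rule-by-rule: rule 1 holds; rule 2 holds.

ADV VERB ADV DET VERB PREP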